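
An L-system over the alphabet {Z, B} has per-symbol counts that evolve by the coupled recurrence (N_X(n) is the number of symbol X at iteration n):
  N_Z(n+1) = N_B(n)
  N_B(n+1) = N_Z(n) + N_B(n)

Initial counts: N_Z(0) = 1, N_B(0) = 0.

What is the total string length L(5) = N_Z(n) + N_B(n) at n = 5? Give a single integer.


Step 0: N_Z=1, N_B=0, L=1
Step 1: N_Z=0, N_B=1, L=1
Step 2: N_Z=1, N_B=1, L=2
Step 3: N_Z=1, N_B=2, L=3
Step 4: N_Z=2, N_B=3, L=5
Step 5: N_Z=3, N_B=5, L=8

Answer: 8


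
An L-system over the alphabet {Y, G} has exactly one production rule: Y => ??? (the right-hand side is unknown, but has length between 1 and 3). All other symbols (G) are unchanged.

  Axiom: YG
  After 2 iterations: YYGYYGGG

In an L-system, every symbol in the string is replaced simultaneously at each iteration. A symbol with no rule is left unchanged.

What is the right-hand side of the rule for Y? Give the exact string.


Answer: YYG

Derivation:
Trying Y => YYG:
  Step 0: YG
  Step 1: YYGG
  Step 2: YYGYYGGG
Matches the given result.


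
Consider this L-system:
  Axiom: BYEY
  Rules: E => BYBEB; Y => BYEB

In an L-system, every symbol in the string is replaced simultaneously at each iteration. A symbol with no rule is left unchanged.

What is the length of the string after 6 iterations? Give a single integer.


Answer: 665

Derivation:
Step 0: length = 4
Step 1: length = 14
Step 2: length = 35
Step 3: length = 77
Step 4: length = 161
Step 5: length = 329
Step 6: length = 665


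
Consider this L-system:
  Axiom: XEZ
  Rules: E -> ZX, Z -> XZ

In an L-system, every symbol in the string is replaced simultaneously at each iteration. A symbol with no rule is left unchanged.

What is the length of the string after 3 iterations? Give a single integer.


Answer: 9

Derivation:
Step 0: length = 3
Step 1: length = 5
Step 2: length = 7
Step 3: length = 9


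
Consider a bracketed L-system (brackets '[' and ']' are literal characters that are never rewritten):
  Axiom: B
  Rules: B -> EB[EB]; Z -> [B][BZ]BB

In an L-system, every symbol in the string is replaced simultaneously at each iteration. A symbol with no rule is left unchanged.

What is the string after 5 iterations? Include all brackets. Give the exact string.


Answer: EEEEEB[EB][EEB[EB]][EEEB[EB][EEB[EB]]][EEEEB[EB][EEB[EB]][EEEB[EB][EEB[EB]]]][EEEEEB[EB][EEB[EB]][EEEB[EB][EEB[EB]]][EEEEB[EB][EEB[EB]][EEEB[EB][EEB[EB]]]]]

Derivation:
Step 0: B
Step 1: EB[EB]
Step 2: EEB[EB][EEB[EB]]
Step 3: EEEB[EB][EEB[EB]][EEEB[EB][EEB[EB]]]
Step 4: EEEEB[EB][EEB[EB]][EEEB[EB][EEB[EB]]][EEEEB[EB][EEB[EB]][EEEB[EB][EEB[EB]]]]
Step 5: EEEEEB[EB][EEB[EB]][EEEB[EB][EEB[EB]]][EEEEB[EB][EEB[EB]][EEEB[EB][EEB[EB]]]][EEEEEB[EB][EEB[EB]][EEEB[EB][EEB[EB]]][EEEEB[EB][EEB[EB]][EEEB[EB][EEB[EB]]]]]


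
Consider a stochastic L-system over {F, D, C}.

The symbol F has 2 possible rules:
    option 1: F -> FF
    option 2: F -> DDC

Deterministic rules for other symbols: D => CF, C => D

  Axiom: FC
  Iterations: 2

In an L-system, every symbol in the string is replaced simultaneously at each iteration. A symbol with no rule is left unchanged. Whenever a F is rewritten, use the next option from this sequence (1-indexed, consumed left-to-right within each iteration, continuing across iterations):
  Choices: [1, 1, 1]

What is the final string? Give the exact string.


Answer: FFFFCF

Derivation:
Step 0: FC
Step 1: FFD  (used choices [1])
Step 2: FFFFCF  (used choices [1, 1])


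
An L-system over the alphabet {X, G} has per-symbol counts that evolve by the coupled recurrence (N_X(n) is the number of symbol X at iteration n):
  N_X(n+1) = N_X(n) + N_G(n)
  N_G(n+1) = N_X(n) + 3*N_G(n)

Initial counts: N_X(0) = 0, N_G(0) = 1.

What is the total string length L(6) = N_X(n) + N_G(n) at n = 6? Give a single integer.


Step 0: N_X=0, N_G=1, L=1
Step 1: N_X=1, N_G=3, L=4
Step 2: N_X=4, N_G=10, L=14
Step 3: N_X=14, N_G=34, L=48
Step 4: N_X=48, N_G=116, L=164
Step 5: N_X=164, N_G=396, L=560
Step 6: N_X=560, N_G=1352, L=1912

Answer: 1912


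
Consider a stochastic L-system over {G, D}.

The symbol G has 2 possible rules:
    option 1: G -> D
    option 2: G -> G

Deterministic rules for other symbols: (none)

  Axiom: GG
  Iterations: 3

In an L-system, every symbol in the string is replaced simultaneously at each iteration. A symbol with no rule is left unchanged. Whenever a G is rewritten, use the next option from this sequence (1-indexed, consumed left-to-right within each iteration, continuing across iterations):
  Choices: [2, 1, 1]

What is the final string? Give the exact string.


Answer: DD

Derivation:
Step 0: GG
Step 1: GD  (used choices [2, 1])
Step 2: DD  (used choices [1])
Step 3: DD  (used choices [])


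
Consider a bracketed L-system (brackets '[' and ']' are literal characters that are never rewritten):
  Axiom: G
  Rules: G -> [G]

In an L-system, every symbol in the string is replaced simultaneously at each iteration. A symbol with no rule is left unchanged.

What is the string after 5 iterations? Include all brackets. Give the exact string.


Answer: [[[[[G]]]]]

Derivation:
Step 0: G
Step 1: [G]
Step 2: [[G]]
Step 3: [[[G]]]
Step 4: [[[[G]]]]
Step 5: [[[[[G]]]]]


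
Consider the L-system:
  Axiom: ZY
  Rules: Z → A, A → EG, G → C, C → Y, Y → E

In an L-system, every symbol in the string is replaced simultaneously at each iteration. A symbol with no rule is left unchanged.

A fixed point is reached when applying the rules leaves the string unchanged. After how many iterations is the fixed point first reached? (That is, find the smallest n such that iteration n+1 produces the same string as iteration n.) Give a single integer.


Answer: 5

Derivation:
Step 0: ZY
Step 1: AE
Step 2: EGE
Step 3: ECE
Step 4: EYE
Step 5: EEE
Step 6: EEE  (unchanged — fixed point at step 5)


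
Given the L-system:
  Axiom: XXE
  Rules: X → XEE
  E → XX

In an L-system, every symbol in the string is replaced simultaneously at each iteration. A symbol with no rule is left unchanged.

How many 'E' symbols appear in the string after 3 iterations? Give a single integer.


Step 0: XXE  (1 'E')
Step 1: XEEXEEXX  (4 'E')
Step 2: XEEXXXXXEEXXXXXEEXEE  (8 'E')
Step 3: XEEXXXXXEEXEEXEEXEEXEEXXXXXEEXEEXEEXEEXEEXXXXXEEXXXX  (24 'E')

Answer: 24


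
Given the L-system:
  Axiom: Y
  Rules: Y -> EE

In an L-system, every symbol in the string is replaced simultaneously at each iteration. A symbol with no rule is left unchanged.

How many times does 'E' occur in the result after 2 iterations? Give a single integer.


Step 0: Y  (0 'E')
Step 1: EE  (2 'E')
Step 2: EE  (2 'E')

Answer: 2


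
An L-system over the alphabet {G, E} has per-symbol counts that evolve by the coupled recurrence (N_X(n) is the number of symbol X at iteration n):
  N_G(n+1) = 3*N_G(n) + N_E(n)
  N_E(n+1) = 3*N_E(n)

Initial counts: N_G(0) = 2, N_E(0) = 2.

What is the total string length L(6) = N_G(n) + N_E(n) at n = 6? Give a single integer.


Step 0: N_G=2, N_E=2, L=4
Step 1: N_G=8, N_E=6, L=14
Step 2: N_G=30, N_E=18, L=48
Step 3: N_G=108, N_E=54, L=162
Step 4: N_G=378, N_E=162, L=540
Step 5: N_G=1296, N_E=486, L=1782
Step 6: N_G=4374, N_E=1458, L=5832

Answer: 5832


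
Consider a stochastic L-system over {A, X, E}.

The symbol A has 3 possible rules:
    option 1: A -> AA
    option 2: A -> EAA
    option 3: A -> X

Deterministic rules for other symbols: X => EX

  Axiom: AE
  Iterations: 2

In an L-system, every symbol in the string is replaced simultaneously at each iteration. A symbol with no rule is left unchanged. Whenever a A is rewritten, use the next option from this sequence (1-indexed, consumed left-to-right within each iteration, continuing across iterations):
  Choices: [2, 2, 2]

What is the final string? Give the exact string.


Answer: EEAAEAAE

Derivation:
Step 0: AE
Step 1: EAAE  (used choices [2])
Step 2: EEAAEAAE  (used choices [2, 2])


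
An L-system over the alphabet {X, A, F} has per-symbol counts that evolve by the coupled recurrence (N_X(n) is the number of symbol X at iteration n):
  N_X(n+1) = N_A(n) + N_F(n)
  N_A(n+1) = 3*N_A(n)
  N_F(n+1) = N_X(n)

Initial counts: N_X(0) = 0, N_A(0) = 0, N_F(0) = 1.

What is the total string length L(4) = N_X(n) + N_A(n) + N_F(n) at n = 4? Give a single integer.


Answer: 1

Derivation:
Step 0: N_X=0, N_A=0, N_F=1, L=1
Step 1: N_X=1, N_A=0, N_F=0, L=1
Step 2: N_X=0, N_A=0, N_F=1, L=1
Step 3: N_X=1, N_A=0, N_F=0, L=1
Step 4: N_X=0, N_A=0, N_F=1, L=1


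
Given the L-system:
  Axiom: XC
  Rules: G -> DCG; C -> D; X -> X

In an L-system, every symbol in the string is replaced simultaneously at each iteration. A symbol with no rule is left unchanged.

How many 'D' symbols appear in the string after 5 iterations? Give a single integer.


Step 0: XC  (0 'D')
Step 1: XD  (1 'D')
Step 2: XD  (1 'D')
Step 3: XD  (1 'D')
Step 4: XD  (1 'D')
Step 5: XD  (1 'D')

Answer: 1


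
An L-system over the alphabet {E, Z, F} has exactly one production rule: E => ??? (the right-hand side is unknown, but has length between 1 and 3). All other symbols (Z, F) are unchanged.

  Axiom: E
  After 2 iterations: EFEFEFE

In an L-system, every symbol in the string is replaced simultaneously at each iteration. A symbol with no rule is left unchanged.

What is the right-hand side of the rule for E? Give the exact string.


Answer: EFE

Derivation:
Trying E => EFE:
  Step 0: E
  Step 1: EFE
  Step 2: EFEFEFE
Matches the given result.


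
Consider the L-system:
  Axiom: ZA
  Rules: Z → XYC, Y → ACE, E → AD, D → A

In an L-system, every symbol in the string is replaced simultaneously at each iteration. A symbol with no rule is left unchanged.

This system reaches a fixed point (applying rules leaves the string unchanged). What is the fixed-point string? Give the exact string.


Step 0: ZA
Step 1: XYCA
Step 2: XACECA
Step 3: XACADCA
Step 4: XACAACA
Step 5: XACAACA  (unchanged — fixed point at step 4)

Answer: XACAACA


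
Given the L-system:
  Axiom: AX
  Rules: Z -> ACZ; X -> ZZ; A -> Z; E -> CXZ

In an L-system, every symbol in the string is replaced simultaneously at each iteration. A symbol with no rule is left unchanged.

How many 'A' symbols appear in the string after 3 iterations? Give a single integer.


Step 0: AX  (1 'A')
Step 1: ZZZ  (0 'A')
Step 2: ACZACZACZ  (3 'A')
Step 3: ZCACZZCACZZCACZ  (3 'A')

Answer: 3


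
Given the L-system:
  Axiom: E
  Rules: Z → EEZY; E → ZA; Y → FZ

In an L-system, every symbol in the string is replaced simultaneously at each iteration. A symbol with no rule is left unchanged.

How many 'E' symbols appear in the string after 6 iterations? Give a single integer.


Answer: 38

Derivation:
Step 0: E  (1 'E')
Step 1: ZA  (0 'E')
Step 2: EEZYA  (2 'E')
Step 3: ZAZAEEZYFZA  (2 'E')
Step 4: EEZYAEEZYAZAZAEEZYFZFEEZYA  (8 'E')
Step 5: ZAZAEEZYFZAZAZAEEZYFZAEEZYAEEZYAZAZAEEZYFZFEEZYFZAZAEEZYFZA  (14 'E')
Step 6: EEZYAEEZYAZAZAEEZYFZFEEZYAEEZYAEEZYAZAZAEEZYFZFEEZYAZAZAEEZYFZAZAZAEEZYFZAEEZYAEEZYAZAZAEEZYFZFEEZYFZAZAEEZYFZFEEZYAEEZYAZAZAEEZYFZFEEZYA  (38 'E')


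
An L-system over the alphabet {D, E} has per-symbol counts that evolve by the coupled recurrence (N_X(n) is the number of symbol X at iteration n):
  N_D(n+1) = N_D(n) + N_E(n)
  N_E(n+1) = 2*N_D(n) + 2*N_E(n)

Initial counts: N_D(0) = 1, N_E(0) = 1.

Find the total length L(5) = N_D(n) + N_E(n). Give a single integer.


Step 0: N_D=1, N_E=1, L=2
Step 1: N_D=2, N_E=4, L=6
Step 2: N_D=6, N_E=12, L=18
Step 3: N_D=18, N_E=36, L=54
Step 4: N_D=54, N_E=108, L=162
Step 5: N_D=162, N_E=324, L=486

Answer: 486


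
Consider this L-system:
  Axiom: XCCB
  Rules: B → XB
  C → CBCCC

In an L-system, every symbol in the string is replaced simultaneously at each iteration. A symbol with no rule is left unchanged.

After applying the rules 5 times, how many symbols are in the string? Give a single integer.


Answer: 2961

Derivation:
Step 0: length = 4
Step 1: length = 13
Step 2: length = 48
Step 3: length = 187
Step 4: length = 742
Step 5: length = 2961


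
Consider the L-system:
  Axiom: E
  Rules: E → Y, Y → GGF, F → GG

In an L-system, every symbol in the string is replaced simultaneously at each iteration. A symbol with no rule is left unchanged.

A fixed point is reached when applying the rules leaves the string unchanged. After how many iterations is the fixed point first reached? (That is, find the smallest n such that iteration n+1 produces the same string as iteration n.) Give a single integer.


Step 0: E
Step 1: Y
Step 2: GGF
Step 3: GGGG
Step 4: GGGG  (unchanged — fixed point at step 3)

Answer: 3


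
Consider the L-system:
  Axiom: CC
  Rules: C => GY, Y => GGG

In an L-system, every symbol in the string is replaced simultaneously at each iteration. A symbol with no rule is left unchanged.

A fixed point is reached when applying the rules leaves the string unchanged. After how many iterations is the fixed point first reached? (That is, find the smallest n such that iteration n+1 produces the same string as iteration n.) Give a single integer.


Step 0: CC
Step 1: GYGY
Step 2: GGGGGGGG
Step 3: GGGGGGGG  (unchanged — fixed point at step 2)

Answer: 2


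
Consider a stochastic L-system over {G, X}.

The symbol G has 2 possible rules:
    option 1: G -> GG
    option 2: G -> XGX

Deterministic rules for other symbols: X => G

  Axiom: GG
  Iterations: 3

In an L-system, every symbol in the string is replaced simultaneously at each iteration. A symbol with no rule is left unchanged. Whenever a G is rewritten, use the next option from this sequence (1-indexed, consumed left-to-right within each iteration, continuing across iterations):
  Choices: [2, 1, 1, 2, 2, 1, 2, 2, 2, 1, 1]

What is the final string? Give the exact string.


Step 0: GG
Step 1: XGXGG  (used choices [2, 1])
Step 2: GGGGXGXXGX  (used choices [1, 2, 2])
Step 3: GGXGXXGXXGXGGGGGGGG  (used choices [1, 2, 2, 2, 1, 1])

Answer: GGXGXXGXXGXGGGGGGGG


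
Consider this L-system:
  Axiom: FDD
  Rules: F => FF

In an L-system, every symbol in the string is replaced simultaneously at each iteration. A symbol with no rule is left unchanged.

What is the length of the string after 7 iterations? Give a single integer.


Answer: 130

Derivation:
Step 0: length = 3
Step 1: length = 4
Step 2: length = 6
Step 3: length = 10
Step 4: length = 18
Step 5: length = 34
Step 6: length = 66
Step 7: length = 130


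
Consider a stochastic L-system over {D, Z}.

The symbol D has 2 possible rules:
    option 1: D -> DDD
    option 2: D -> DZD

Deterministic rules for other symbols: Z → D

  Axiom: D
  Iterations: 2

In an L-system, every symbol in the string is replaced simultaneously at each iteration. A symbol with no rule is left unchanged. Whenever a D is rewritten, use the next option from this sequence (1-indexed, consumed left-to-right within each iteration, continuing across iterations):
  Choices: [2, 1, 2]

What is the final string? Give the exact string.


Step 0: D
Step 1: DZD  (used choices [2])
Step 2: DDDDDZD  (used choices [1, 2])

Answer: DDDDDZD


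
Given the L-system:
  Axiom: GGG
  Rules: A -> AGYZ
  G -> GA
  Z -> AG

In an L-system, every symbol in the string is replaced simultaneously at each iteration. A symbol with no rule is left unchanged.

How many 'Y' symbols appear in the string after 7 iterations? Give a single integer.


Final string: GAAGYZAGYZGAYAGAGYZGAYAGGAAGYZYAGYZGAAGYZGAYAGGAAGYZYAGYZGAGAAGYZAGYZGAYAGYAGYZGAYAGGAAGYZAGYZGAYAGGAAGYZYAGYZGAGAAGYZAGYZGAYAGYAGYZGAYAGGAAGYZGAAGYZAGYZGAYAGAGYZGAYAGGAAGYZYAGYZGAYAGYZGAYAGGAAGYZYAGYZGAGAAGYZAGYZGAYAGAGYZGAYAGGAAGYZYAGYZGAGAAGYZAGYZGAYAGYAGYZGAYAGGAAGYZGAAGYZAGYZGAYAGAGYZGAYAGGAAGYZYAGYZGAYAGYZGAYAGGAAGYZYAGYZGAGAAGYZAGYZGAYAGGAAGYZAGYZGAYAGAGYZGAYAGGAAGYZYAGYZGAAGYZGAYAGGAAGYZYAGYZGAGAAGYZAGYZGAYAGYAGYZGAYAGGAAGYZYAGYZGAYAGGAAGYZYAGYZGAGAAGYZAGYZGAYAGYAGYZGAYAGGAAGYZGAAGYZAGYZGAYAGAGYZGAYAGGAAGYZYAGYZGAGAAGYZAGYZGAYAGAGYZGAYAGGAAGYZYAGYZGAAGYZGAYAGGAAGYZYAGYZGAGAAGYZAGYZGAYAGYAGYZGAYAGGAAGYZAGYZGAYAGGAAGYZYAGYZGAGAAGYZAGYZGAYAGYAGYZGAYAGGAAGYZGAAGYZAGYZGAYAGAGYZGAYAGGAAGYZYAGYZGAYAGYZGAYAGGAAGYZYAGYZGAGAAGYZAGYZGAYAGAGYZGAYAGGAAGYZYAGYZGAGAAGYZAGYZGAYAGYAGYZGAYAGGAAGYZGAAGYZAGYZGAYAGAGYZGAYAGGAAGYZYAGYZGAYAGYZGAYAGGAAGYZYAGYZGAGAAGYZAGYZGAYAGGAAGYZAGYZGAYAGAGYZGAYAGGAAGYZYAGYZGAAGYZGAYAGGAAGYZYAGYZGAGAAGYZAGYZGAYAGYAGYZGAYAGGAAGYZYAGYZGAYAGGAAGYZYAGYZGAGAAGYZAGYZGAYAGYAGYZGAYAGGAAGYZGAAGYZAGYZGAYAGAGYZGAYAGGAAGYZYAGYZGAGAAGYZAGYZGAYAGAGYZGAYAGGAAGYZYAGYZGAAGYZGAYAGGAAGYZYAGYZGAGAAGYZAGYZGAYAGYAGYZGAYAGGAAGYZAGYZGAYAGGAAGYZYAGYZGAGAAGYZAGYZGAYAGYAGYZGAYAGGAAGYZGAAGYZAGYZGAYAGAGYZGAYAGGAAGYZYAGYZGAYAGYZGAYAGGAAGYZYAGYZGAGAAGYZAGYZGAYAGAGYZGAYAGGAAGYZYAGYZGAGAAGYZAGYZGAYAGYAGYZGAYAGGAAGYZGAAGYZAGYZGAYAGAGYZGAYAGGAAGYZYAGYZGAYAGYZGAYAGGAAGYZYAGYZGAGAAGYZAGYZGAYAGGAAGYZAGYZGAYAGAGYZGAYAGGAAGYZYAGYZGAAGYZGAYAGGAAGYZYAGYZGAGAAGYZAGYZGAYAGYAGYZGAYAGGAAGYZYAGYZGAYAGGAAGYZYAGYZGAGAAGYZAGYZGAYAGYAGYZGAYAGGAAGYZGAAGYZAGYZGAYAGAGYZGAYAGGAAGYZYAGYZGA
Count of 'Y': 357

Answer: 357


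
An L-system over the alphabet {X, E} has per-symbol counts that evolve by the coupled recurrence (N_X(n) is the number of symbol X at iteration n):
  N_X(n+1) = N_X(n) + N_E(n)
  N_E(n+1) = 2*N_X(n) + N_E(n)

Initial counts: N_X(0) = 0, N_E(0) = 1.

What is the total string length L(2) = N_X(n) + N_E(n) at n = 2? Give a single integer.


Step 0: N_X=0, N_E=1, L=1
Step 1: N_X=1, N_E=1, L=2
Step 2: N_X=2, N_E=3, L=5

Answer: 5


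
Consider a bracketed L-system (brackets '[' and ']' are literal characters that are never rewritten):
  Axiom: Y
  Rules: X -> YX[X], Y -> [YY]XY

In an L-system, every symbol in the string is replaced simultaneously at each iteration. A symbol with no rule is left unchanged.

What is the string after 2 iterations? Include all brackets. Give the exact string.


Step 0: Y
Step 1: [YY]XY
Step 2: [[YY]XY[YY]XY]YX[X][YY]XY

Answer: [[YY]XY[YY]XY]YX[X][YY]XY


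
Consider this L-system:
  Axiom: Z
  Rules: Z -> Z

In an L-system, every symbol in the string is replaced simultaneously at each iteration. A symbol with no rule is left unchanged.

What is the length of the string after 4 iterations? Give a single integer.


Answer: 1

Derivation:
Step 0: length = 1
Step 1: length = 1
Step 2: length = 1
Step 3: length = 1
Step 4: length = 1


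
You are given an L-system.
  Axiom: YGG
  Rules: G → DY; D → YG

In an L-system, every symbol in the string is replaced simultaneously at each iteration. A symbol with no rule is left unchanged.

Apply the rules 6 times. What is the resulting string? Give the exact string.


Answer: YYYYGYYYYYYGYYY

Derivation:
Step 0: YGG
Step 1: YDYDY
Step 2: YYGYYGY
Step 3: YYDYYYDYY
Step 4: YYYGYYYYGYY
Step 5: YYYDYYYYYDYYY
Step 6: YYYYGYYYYYYGYYY


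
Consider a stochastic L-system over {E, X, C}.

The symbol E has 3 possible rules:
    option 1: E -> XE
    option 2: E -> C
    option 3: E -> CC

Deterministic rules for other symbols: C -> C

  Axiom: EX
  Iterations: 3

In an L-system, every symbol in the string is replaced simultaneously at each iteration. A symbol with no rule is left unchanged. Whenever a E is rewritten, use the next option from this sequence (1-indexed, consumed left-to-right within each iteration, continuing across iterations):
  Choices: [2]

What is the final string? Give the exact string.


Step 0: EX
Step 1: CX  (used choices [2])
Step 2: CX  (used choices [])
Step 3: CX  (used choices [])

Answer: CX


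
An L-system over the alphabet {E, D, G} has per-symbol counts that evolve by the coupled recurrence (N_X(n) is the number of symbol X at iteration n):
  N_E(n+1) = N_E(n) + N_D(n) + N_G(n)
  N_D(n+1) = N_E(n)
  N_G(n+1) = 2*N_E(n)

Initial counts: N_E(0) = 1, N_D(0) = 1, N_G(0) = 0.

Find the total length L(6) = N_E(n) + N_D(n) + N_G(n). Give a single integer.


Answer: 314

Derivation:
Step 0: N_E=1, N_D=1, N_G=0, L=2
Step 1: N_E=2, N_D=1, N_G=2, L=5
Step 2: N_E=5, N_D=2, N_G=4, L=11
Step 3: N_E=11, N_D=5, N_G=10, L=26
Step 4: N_E=26, N_D=11, N_G=22, L=59
Step 5: N_E=59, N_D=26, N_G=52, L=137
Step 6: N_E=137, N_D=59, N_G=118, L=314


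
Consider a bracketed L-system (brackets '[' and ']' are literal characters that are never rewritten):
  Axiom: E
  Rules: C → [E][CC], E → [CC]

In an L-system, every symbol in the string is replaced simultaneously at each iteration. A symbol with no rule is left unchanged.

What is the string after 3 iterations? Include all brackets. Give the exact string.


Step 0: E
Step 1: [CC]
Step 2: [[E][CC][E][CC]]
Step 3: [[[CC]][[E][CC][E][CC]][[CC]][[E][CC][E][CC]]]

Answer: [[[CC]][[E][CC][E][CC]][[CC]][[E][CC][E][CC]]]


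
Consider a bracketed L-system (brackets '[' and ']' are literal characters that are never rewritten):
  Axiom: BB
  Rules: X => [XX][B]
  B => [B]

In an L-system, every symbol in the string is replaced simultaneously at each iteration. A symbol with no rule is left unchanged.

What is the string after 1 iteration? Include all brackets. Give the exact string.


Answer: [B][B]

Derivation:
Step 0: BB
Step 1: [B][B]


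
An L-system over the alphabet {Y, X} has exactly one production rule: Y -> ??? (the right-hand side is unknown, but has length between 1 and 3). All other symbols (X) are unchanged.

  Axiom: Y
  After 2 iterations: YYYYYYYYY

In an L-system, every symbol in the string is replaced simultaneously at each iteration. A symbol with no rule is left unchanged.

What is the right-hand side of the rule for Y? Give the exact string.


Trying Y -> YYY:
  Step 0: Y
  Step 1: YYY
  Step 2: YYYYYYYYY
Matches the given result.

Answer: YYY


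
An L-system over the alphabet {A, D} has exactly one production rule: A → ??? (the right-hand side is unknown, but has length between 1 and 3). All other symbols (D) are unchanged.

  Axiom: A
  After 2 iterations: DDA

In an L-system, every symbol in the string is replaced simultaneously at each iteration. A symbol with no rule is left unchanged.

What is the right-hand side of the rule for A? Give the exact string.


Answer: DA

Derivation:
Trying A → DA:
  Step 0: A
  Step 1: DA
  Step 2: DDA
Matches the given result.


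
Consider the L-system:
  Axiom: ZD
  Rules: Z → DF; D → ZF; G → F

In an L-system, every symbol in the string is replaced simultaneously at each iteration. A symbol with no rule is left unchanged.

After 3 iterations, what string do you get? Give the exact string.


Answer: DFFFZFFF

Derivation:
Step 0: ZD
Step 1: DFZF
Step 2: ZFFDFF
Step 3: DFFFZFFF


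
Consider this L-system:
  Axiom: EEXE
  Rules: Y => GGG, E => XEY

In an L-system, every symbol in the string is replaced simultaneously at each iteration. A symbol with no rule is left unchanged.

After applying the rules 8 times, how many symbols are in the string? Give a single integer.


Answer: 94

Derivation:
Step 0: length = 4
Step 1: length = 10
Step 2: length = 22
Step 3: length = 34
Step 4: length = 46
Step 5: length = 58
Step 6: length = 70
Step 7: length = 82
Step 8: length = 94


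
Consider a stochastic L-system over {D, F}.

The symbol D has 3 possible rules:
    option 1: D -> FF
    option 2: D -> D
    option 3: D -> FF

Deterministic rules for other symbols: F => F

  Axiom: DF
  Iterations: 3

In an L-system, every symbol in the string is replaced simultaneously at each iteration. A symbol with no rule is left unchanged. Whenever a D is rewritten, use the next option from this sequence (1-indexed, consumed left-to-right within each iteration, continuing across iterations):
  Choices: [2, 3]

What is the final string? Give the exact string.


Answer: FFF

Derivation:
Step 0: DF
Step 1: DF  (used choices [2])
Step 2: FFF  (used choices [3])
Step 3: FFF  (used choices [])


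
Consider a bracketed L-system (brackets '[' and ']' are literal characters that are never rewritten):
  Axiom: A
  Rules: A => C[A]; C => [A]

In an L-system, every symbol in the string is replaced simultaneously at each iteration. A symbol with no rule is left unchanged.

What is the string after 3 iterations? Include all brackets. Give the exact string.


Answer: [C[A]][[A][C[A]]]

Derivation:
Step 0: A
Step 1: C[A]
Step 2: [A][C[A]]
Step 3: [C[A]][[A][C[A]]]


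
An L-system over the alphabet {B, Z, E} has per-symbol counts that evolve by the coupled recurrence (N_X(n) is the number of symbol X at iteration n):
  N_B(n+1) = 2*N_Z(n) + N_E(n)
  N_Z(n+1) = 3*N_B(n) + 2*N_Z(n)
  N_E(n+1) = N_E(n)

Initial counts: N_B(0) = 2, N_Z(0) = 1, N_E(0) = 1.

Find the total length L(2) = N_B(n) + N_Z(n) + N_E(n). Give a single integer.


Answer: 43

Derivation:
Step 0: N_B=2, N_Z=1, N_E=1, L=4
Step 1: N_B=3, N_Z=8, N_E=1, L=12
Step 2: N_B=17, N_Z=25, N_E=1, L=43


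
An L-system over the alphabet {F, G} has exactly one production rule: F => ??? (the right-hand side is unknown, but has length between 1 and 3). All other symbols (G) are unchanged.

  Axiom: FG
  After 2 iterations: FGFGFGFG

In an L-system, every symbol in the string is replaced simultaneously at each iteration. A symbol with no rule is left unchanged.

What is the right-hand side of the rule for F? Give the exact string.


Answer: FGF

Derivation:
Trying F => FGF:
  Step 0: FG
  Step 1: FGFG
  Step 2: FGFGFGFG
Matches the given result.


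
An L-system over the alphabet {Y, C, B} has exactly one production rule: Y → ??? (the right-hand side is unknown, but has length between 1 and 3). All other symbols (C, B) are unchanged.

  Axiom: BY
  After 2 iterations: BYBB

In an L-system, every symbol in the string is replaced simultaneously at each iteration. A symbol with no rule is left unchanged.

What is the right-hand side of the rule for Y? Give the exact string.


Answer: YB

Derivation:
Trying Y → YB:
  Step 0: BY
  Step 1: BYB
  Step 2: BYBB
Matches the given result.


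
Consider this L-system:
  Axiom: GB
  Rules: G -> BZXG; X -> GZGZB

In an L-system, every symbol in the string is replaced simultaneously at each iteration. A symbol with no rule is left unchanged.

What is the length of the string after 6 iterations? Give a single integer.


Step 0: length = 2
Step 1: length = 5
Step 2: length = 12
Step 3: length = 25
Step 4: length = 52
Step 5: length = 105
Step 6: length = 212

Answer: 212


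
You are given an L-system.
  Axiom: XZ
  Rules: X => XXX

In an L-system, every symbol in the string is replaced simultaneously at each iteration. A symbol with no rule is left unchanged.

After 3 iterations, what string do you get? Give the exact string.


Step 0: XZ
Step 1: XXXZ
Step 2: XXXXXXXXXZ
Step 3: XXXXXXXXXXXXXXXXXXXXXXXXXXXZ

Answer: XXXXXXXXXXXXXXXXXXXXXXXXXXXZ


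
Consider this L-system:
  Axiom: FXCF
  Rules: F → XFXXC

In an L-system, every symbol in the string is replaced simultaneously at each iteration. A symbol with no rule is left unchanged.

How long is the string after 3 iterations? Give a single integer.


Answer: 28

Derivation:
Step 0: length = 4
Step 1: length = 12
Step 2: length = 20
Step 3: length = 28


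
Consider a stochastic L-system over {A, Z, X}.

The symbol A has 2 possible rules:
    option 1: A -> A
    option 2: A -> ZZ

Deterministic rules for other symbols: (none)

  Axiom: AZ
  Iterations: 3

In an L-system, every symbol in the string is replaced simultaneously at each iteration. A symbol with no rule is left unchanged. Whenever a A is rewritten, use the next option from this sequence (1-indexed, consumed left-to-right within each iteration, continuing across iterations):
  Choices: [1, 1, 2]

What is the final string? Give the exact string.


Answer: ZZZ

Derivation:
Step 0: AZ
Step 1: AZ  (used choices [1])
Step 2: AZ  (used choices [1])
Step 3: ZZZ  (used choices [2])


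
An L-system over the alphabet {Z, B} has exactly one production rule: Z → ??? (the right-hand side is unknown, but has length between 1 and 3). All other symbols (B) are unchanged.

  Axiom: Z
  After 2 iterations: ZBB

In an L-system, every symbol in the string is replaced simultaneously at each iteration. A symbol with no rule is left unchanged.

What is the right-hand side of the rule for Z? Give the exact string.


Trying Z → ZB:
  Step 0: Z
  Step 1: ZB
  Step 2: ZBB
Matches the given result.

Answer: ZB


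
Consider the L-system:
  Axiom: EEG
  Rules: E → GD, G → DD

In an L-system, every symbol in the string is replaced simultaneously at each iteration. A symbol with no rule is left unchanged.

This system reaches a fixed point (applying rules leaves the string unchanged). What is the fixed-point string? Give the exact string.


Step 0: EEG
Step 1: GDGDDD
Step 2: DDDDDDDD
Step 3: DDDDDDDD  (unchanged — fixed point at step 2)

Answer: DDDDDDDD


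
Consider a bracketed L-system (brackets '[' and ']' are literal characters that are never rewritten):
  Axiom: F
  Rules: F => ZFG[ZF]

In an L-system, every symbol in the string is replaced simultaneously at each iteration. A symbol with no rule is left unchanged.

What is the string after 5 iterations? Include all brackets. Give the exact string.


Step 0: F
Step 1: ZFG[ZF]
Step 2: ZZFG[ZF]G[ZZFG[ZF]]
Step 3: ZZZFG[ZF]G[ZZFG[ZF]]G[ZZZFG[ZF]G[ZZFG[ZF]]]
Step 4: ZZZZFG[ZF]G[ZZFG[ZF]]G[ZZZFG[ZF]G[ZZFG[ZF]]]G[ZZZZFG[ZF]G[ZZFG[ZF]]G[ZZZFG[ZF]G[ZZFG[ZF]]]]
Step 5: ZZZZZFG[ZF]G[ZZFG[ZF]]G[ZZZFG[ZF]G[ZZFG[ZF]]]G[ZZZZFG[ZF]G[ZZFG[ZF]]G[ZZZFG[ZF]G[ZZFG[ZF]]]]G[ZZZZZFG[ZF]G[ZZFG[ZF]]G[ZZZFG[ZF]G[ZZFG[ZF]]]G[ZZZZFG[ZF]G[ZZFG[ZF]]G[ZZZFG[ZF]G[ZZFG[ZF]]]]]

Answer: ZZZZZFG[ZF]G[ZZFG[ZF]]G[ZZZFG[ZF]G[ZZFG[ZF]]]G[ZZZZFG[ZF]G[ZZFG[ZF]]G[ZZZFG[ZF]G[ZZFG[ZF]]]]G[ZZZZZFG[ZF]G[ZZFG[ZF]]G[ZZZFG[ZF]G[ZZFG[ZF]]]G[ZZZZFG[ZF]G[ZZFG[ZF]]G[ZZZFG[ZF]G[ZZFG[ZF]]]]]


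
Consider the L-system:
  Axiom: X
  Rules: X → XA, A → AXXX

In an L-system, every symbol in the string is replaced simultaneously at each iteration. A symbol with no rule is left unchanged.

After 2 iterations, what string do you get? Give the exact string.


Answer: XAAXXX

Derivation:
Step 0: X
Step 1: XA
Step 2: XAAXXX


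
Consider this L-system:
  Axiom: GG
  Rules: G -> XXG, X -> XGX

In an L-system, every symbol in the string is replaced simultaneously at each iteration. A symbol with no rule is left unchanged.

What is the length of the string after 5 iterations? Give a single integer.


Step 0: length = 2
Step 1: length = 6
Step 2: length = 18
Step 3: length = 54
Step 4: length = 162
Step 5: length = 486

Answer: 486


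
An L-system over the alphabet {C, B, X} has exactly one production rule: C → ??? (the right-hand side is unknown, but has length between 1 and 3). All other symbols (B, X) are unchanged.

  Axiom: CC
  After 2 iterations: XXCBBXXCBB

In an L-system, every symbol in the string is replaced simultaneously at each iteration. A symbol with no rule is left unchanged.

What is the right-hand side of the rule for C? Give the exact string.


Answer: XCB

Derivation:
Trying C → XCB:
  Step 0: CC
  Step 1: XCBXCB
  Step 2: XXCBBXXCBB
Matches the given result.


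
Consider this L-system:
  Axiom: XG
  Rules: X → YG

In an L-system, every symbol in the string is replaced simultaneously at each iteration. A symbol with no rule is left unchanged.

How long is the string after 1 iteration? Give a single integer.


Step 0: length = 2
Step 1: length = 3

Answer: 3


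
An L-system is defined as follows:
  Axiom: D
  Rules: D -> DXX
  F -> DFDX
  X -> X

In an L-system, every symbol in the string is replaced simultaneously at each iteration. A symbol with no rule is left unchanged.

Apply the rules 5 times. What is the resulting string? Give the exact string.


Answer: DXXXXXXXXXX

Derivation:
Step 0: D
Step 1: DXX
Step 2: DXXXX
Step 3: DXXXXXX
Step 4: DXXXXXXXX
Step 5: DXXXXXXXXXX


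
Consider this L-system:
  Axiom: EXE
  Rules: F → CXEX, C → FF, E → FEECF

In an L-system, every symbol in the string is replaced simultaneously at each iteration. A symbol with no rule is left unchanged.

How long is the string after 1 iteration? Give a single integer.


Step 0: length = 3
Step 1: length = 11

Answer: 11


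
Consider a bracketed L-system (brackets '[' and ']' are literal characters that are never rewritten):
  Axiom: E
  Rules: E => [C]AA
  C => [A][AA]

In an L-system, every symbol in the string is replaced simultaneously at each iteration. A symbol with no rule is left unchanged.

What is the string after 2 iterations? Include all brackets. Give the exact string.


Step 0: E
Step 1: [C]AA
Step 2: [[A][AA]]AA

Answer: [[A][AA]]AA


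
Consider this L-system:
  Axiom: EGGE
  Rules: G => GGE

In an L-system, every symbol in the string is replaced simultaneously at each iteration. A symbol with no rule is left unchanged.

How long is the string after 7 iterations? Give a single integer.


Step 0: length = 4
Step 1: length = 8
Step 2: length = 16
Step 3: length = 32
Step 4: length = 64
Step 5: length = 128
Step 6: length = 256
Step 7: length = 512

Answer: 512


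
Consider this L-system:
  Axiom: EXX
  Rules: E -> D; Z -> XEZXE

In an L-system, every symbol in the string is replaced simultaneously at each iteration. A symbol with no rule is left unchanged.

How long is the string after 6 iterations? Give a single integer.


Answer: 3

Derivation:
Step 0: length = 3
Step 1: length = 3
Step 2: length = 3
Step 3: length = 3
Step 4: length = 3
Step 5: length = 3
Step 6: length = 3


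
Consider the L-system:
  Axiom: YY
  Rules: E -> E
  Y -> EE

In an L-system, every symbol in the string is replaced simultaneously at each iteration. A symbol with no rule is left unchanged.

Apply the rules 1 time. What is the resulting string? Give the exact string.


Step 0: YY
Step 1: EEEE

Answer: EEEE


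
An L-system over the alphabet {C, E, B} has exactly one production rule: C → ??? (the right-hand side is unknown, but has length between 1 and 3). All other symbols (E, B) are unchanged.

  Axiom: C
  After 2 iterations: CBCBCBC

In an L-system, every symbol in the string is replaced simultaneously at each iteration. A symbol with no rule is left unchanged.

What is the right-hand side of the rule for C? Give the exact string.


Trying C → CBC:
  Step 0: C
  Step 1: CBC
  Step 2: CBCBCBC
Matches the given result.

Answer: CBC


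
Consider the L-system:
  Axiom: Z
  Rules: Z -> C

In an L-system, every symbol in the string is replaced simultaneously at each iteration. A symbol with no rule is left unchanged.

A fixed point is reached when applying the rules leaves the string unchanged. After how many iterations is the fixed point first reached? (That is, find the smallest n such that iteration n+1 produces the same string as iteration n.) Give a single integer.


Step 0: Z
Step 1: C
Step 2: C  (unchanged — fixed point at step 1)

Answer: 1


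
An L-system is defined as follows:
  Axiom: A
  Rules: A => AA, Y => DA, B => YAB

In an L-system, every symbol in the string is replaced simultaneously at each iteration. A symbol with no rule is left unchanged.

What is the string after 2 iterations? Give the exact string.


Answer: AAAA

Derivation:
Step 0: A
Step 1: AA
Step 2: AAAA


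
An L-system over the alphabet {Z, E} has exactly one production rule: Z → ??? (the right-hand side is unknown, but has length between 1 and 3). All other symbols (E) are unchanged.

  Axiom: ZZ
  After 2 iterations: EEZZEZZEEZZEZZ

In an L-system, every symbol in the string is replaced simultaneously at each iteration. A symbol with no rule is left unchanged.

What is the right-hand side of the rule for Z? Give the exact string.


Trying Z → EZZ:
  Step 0: ZZ
  Step 1: EZZEZZ
  Step 2: EEZZEZZEEZZEZZ
Matches the given result.

Answer: EZZ


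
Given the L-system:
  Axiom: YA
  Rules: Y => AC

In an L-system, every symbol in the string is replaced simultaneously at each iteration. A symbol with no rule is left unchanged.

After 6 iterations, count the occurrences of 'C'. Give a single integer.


Answer: 1

Derivation:
Step 0: YA  (0 'C')
Step 1: ACA  (1 'C')
Step 2: ACA  (1 'C')
Step 3: ACA  (1 'C')
Step 4: ACA  (1 'C')
Step 5: ACA  (1 'C')
Step 6: ACA  (1 'C')


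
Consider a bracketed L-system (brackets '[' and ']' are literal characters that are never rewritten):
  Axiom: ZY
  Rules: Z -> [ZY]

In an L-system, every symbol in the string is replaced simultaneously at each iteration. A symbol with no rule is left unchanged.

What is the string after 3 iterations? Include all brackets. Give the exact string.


Answer: [[[ZY]Y]Y]Y

Derivation:
Step 0: ZY
Step 1: [ZY]Y
Step 2: [[ZY]Y]Y
Step 3: [[[ZY]Y]Y]Y


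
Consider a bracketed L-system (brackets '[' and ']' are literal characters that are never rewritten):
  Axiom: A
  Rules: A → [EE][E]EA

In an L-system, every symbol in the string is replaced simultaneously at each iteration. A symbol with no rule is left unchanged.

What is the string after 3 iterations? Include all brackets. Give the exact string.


Answer: [EE][E]E[EE][E]E[EE][E]EA

Derivation:
Step 0: A
Step 1: [EE][E]EA
Step 2: [EE][E]E[EE][E]EA
Step 3: [EE][E]E[EE][E]E[EE][E]EA


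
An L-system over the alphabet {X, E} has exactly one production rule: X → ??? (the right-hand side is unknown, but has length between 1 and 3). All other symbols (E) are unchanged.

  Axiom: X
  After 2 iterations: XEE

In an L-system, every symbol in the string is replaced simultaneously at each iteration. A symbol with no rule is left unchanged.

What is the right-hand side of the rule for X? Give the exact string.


Trying X → XE:
  Step 0: X
  Step 1: XE
  Step 2: XEE
Matches the given result.

Answer: XE


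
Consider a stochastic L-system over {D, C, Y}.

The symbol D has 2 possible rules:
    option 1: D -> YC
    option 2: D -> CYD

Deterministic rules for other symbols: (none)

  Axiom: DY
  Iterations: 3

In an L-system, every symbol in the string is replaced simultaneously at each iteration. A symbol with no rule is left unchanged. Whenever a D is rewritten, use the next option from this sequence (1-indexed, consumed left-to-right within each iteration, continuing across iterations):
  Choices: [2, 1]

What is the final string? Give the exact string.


Answer: CYYCY

Derivation:
Step 0: DY
Step 1: CYDY  (used choices [2])
Step 2: CYYCY  (used choices [1])
Step 3: CYYCY  (used choices [])


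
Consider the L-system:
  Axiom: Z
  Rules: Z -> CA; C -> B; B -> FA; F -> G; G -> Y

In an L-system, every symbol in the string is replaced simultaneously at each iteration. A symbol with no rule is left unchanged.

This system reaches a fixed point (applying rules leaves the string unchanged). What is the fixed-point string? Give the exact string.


Step 0: Z
Step 1: CA
Step 2: BA
Step 3: FAA
Step 4: GAA
Step 5: YAA
Step 6: YAA  (unchanged — fixed point at step 5)

Answer: YAA


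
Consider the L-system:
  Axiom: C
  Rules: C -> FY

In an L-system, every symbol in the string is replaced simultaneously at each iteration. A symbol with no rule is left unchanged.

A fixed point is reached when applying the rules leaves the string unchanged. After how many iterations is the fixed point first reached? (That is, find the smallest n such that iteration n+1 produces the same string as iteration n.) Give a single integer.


Step 0: C
Step 1: FY
Step 2: FY  (unchanged — fixed point at step 1)

Answer: 1


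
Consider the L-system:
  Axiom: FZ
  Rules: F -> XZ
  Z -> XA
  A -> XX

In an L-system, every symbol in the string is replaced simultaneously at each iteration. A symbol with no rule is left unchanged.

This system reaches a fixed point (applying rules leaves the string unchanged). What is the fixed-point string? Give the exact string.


Answer: XXXXXXX

Derivation:
Step 0: FZ
Step 1: XZXA
Step 2: XXAXXX
Step 3: XXXXXXX
Step 4: XXXXXXX  (unchanged — fixed point at step 3)


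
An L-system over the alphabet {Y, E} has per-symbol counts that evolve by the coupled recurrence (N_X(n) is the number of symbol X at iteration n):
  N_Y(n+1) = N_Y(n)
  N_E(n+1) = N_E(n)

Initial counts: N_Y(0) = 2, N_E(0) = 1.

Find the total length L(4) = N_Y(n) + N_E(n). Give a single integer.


Answer: 3

Derivation:
Step 0: N_Y=2, N_E=1, L=3
Step 1: N_Y=2, N_E=1, L=3
Step 2: N_Y=2, N_E=1, L=3
Step 3: N_Y=2, N_E=1, L=3
Step 4: N_Y=2, N_E=1, L=3
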